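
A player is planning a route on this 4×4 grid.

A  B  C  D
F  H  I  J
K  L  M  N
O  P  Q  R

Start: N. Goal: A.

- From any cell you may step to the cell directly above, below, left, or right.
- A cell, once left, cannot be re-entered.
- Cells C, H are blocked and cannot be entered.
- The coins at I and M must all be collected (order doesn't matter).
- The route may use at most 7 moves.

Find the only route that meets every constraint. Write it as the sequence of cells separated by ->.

The 7-move cap with required stops at I, M leaves no slack for detours.
Route from N: up to J, left to I, down to M, 2× left (reaching K), 2× up (reaching A) — 7 moves in all.
Check: all required cells visited; 7 ≤ 7 moves.

N -> J -> I -> M -> L -> K -> F -> A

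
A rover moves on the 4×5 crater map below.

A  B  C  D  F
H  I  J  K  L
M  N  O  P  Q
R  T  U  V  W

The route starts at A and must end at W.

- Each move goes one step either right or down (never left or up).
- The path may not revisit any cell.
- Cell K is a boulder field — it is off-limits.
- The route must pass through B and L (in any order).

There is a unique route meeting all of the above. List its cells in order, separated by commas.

A, B, C, D, F, L, Q, W

Moves only go right or down, so the column and row indices never decrease.
Route from A: 4× right (reaching F), 3× down (reaching W) — 7 moves in all.
Check: all required cells visited.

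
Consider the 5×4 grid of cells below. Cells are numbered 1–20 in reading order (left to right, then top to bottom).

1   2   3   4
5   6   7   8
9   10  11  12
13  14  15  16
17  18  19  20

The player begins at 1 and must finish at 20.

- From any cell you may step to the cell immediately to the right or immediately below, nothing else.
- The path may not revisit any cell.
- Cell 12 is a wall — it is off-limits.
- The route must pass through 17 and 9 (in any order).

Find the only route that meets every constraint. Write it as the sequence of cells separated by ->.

1 -> 5 -> 9 -> 13 -> 17 -> 18 -> 19 -> 20

Moves only go right or down, so the column and row indices never decrease.
Route from 1: 4× down (reaching 17), 3× right (reaching 20) — 7 moves in all.
Check: all required cells visited.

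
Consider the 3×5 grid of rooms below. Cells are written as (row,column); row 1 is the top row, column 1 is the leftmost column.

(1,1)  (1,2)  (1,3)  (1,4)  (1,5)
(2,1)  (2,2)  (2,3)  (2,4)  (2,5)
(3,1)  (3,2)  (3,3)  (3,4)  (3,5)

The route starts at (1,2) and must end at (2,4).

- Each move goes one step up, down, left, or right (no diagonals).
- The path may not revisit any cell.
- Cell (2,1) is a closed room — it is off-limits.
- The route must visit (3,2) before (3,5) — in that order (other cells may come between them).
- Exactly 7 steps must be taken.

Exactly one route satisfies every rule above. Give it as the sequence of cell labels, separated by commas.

The waypoints must appear in the order (3,2), (3,5), with no cell reused.
Route from (1,2): 2× down (reaching (3,2)), 3× right (reaching (3,5)), up to (2,5), left to (2,4) — 7 moves in all.
Check: order respected ((3,2) at step 2, (3,5) at step 5); 7 moves as required.

(1,2), (2,2), (3,2), (3,3), (3,4), (3,5), (2,5), (2,4)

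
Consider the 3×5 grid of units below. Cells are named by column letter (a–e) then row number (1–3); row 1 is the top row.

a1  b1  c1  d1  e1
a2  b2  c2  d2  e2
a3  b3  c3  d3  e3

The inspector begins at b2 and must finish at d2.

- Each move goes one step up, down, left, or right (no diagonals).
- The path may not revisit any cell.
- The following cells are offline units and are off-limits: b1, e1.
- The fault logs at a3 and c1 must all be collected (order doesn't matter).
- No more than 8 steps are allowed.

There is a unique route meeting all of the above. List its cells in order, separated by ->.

b2 -> a2 -> a3 -> b3 -> c3 -> c2 -> c1 -> d1 -> d2

The 8-move cap with required stops at a3, c1 leaves no slack for detours.
Route from b2: left 1 to a2, down 1 to a3, right 2 to c3, up 2 to c1, right 1 to d1, down 1 to d2 — 8 moves in all.
Check: all required cells visited; 8 ≤ 8 moves.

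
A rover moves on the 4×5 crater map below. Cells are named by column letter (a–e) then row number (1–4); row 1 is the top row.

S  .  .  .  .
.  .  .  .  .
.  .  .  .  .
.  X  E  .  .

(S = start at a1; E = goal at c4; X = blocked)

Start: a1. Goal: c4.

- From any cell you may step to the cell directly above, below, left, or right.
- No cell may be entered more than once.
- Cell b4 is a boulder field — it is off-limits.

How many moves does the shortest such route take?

5

The Manhattan distance from a1 to c4 is |1−4| + |1−3| = 5, so at least 5 moves are needed.
A route of 5 moves achieves this: a1 → a2 → a3 → b3 → c3 → c4.
Since 5 matches the lower bound, it is optimal.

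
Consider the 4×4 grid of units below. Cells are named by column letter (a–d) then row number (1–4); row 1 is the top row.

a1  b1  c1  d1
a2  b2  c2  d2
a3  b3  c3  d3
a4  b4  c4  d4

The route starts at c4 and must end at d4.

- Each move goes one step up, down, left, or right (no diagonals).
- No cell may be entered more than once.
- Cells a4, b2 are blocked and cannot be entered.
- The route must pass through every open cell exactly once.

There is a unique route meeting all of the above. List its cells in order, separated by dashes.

c4 - b4 - b3 - a3 - a2 - a1 - b1 - c1 - d1 - d2 - c2 - c3 - d3 - d4

Need to visit all 14 open cells exactly once, starting at c4 and ending at d4.
Cell d1 has only two open neighbours (d2 and c1), so the path must pass straight through it: one of those is the cell it's entered from and the other is where it exits.
Route from c4: left to b4, up to b3, left to a3, 2× up (reaching a1), 3× right (reaching d1), down to d2, left to c2, down to c3, right to d3, down to d4 — 13 moves in all.
Check: all 14 open cells covered.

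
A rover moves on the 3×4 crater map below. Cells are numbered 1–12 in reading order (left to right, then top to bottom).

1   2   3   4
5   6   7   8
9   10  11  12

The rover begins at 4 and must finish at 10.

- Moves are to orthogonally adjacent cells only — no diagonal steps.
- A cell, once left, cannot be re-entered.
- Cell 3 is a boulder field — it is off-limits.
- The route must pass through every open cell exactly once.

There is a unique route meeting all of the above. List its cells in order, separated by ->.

Need to visit all 11 open cells exactly once, starting at 4 and ending at 10.
Cell 2 has only two open neighbours (6 and 1), so the path must pass straight through it: one of those is the cell it's entered from and the other is where it exits.
Route from 4: 2× down (reaching 12), left to 11, up to 7, left to 6, up to 2, left to 1, 2× down (reaching 9), right to 10 — 10 moves in all.
Check: all 11 open cells covered.

4 -> 8 -> 12 -> 11 -> 7 -> 6 -> 2 -> 1 -> 5 -> 9 -> 10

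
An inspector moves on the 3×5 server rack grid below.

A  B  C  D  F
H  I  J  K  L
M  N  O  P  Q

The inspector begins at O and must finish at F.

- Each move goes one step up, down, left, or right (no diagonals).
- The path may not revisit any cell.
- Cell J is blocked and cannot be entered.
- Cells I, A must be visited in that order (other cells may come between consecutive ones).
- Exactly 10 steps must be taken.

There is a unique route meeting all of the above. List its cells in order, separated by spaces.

The waypoints must appear in the order I, A, with no cell reused.
Route from O: left 1 to N, up 1 to I, left 1 to H, up 1 to A, right 3 to D, down 1 to K, right 1 to L, up 1 to F — 10 moves in all.
Check: order respected (I at step 2, A at step 4); 10 moves as required.

O N I H A B C D K L F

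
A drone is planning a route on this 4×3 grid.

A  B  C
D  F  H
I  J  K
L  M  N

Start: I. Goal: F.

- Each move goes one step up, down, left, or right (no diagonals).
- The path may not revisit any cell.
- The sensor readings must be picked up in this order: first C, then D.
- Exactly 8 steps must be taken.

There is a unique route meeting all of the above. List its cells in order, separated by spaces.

I J K H C B A D F

The waypoints must appear in the order C, D, with no cell reused.
Route from I: right 2 to K, up 2 to C, left 2 to A, down 1 to D, right 1 to F — 8 moves in all.
Check: order respected (C at step 4, D at step 7); 8 moves as required.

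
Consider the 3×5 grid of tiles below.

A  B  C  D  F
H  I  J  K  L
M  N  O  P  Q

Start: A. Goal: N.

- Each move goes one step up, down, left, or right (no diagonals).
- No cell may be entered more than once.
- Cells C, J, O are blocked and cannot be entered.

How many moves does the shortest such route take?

The Manhattan distance from A to N is |1−3| + |1−2| = 3, so at least 3 moves are needed.
A route of 3 moves achieves this: A → H → M → N.
Since 3 matches the lower bound, it is optimal.

3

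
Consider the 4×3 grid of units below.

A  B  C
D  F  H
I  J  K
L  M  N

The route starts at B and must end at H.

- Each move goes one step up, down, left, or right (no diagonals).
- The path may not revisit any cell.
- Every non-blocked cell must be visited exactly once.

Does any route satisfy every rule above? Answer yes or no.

Colour the cells like a checkerboard: each orthogonal step flips colour, so a Hamiltonian route alternates colours. Here there are 6 cells of one colour and 6 of the other, with start on the same colour as the goal — the counts and endpoints can't be arranged into an alternating sequence of length 12, so no Hamiltonian route exists.

no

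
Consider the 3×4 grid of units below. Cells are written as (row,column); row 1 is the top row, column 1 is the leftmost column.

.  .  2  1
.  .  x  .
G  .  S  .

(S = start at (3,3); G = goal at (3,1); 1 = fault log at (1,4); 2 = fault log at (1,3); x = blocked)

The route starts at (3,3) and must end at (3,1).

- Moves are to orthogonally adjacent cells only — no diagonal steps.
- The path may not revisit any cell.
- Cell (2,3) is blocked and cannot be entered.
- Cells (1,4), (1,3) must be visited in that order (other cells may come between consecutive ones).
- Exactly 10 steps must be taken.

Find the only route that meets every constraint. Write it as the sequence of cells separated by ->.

(3,3) -> (3,4) -> (2,4) -> (1,4) -> (1,3) -> (1,2) -> (1,1) -> (2,1) -> (2,2) -> (3,2) -> (3,1)

The waypoints must appear in the order (1,4), (1,3), with no cell reused.
Route from (3,3): right 1 to (3,4), up 2 to (1,4), left 3 to (1,1), down 1 to (2,1), right 1 to (2,2), down 1 to (3,2), left 1 to (3,1) — 10 moves in all.
Check: order respected (1 at step 3, 2 at step 4); 10 moves as required.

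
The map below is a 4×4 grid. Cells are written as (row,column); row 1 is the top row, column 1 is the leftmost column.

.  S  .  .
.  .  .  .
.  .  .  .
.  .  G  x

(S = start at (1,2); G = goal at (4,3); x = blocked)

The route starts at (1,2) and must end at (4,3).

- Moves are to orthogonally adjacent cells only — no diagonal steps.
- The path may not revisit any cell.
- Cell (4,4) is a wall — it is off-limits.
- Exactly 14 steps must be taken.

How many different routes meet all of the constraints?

Need simple routes of exactly 14 moves from (1,2) to (4,3) (Manhattan distance 4, so 5 moves are spent on a detour and 5 undoing it).
Enumerating: (1,2) (1,1) (2,1) (3,1) (4,1) (4,2) (3,2) (2,2) (2,3) (1,3) (1,4) (2,4) (3,4) (3,3) (4,3) | (1,2) (1,1) (2,1) (2,2) (2,3) (1,3) (1,4) (2,4) (3,4) (3,3) (3,2) (3,1) (4,1) (4,2) (4,3).
That gives 2 routes.

2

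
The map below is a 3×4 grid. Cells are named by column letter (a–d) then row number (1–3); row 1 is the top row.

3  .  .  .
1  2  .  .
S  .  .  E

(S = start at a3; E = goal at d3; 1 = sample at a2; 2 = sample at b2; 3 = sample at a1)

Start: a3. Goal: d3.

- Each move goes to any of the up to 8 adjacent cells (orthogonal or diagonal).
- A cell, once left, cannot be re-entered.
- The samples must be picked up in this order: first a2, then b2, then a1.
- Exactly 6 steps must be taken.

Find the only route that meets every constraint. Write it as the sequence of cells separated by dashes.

The waypoints must appear in the order a2, b2, a1, with no cell reused.
Route from a3: up 1 to a2, right 1 to b2, up-left 1 to a1, right 1 to b1, down-right 2 to d3 — 6 moves in all.
Check: order respected (1 at step 1, 2 at step 2, 3 at step 3); 6 moves as required.

a3 - a2 - b2 - a1 - b1 - c2 - d3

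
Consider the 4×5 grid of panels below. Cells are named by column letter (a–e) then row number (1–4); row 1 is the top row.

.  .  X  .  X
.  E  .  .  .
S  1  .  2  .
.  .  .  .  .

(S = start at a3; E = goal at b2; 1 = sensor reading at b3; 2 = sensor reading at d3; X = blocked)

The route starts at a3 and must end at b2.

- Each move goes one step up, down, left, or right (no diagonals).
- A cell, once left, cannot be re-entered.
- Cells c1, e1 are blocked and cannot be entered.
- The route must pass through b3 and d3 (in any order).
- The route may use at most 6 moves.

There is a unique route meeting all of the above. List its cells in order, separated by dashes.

The budget equals the shortest possible length, so every move has to be on a shortest route through the required cells.
Route from a3: right 3 to d3, up 1 to d2, left 2 to b2 — 6 moves in all.
Check: all required cells visited; 6 ≤ 6 moves.

a3 - b3 - c3 - d3 - d2 - c2 - b2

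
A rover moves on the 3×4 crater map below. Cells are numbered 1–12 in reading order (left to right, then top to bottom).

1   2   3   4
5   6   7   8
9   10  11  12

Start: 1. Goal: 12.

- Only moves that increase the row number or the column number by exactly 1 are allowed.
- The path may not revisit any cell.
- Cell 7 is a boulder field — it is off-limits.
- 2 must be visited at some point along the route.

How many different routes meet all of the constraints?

A right/down-only route from 1 to 12 makes exactly 2 down-moves and 3 right-moves in some order.
With no other constraints that would be C(5,2) = 10 routes.
Split at 2 and multiply the segment counts (each segment already excludes blocked cells): 1→2: 1; 2→12: 2; product = 2.
That gives 2 routes.

2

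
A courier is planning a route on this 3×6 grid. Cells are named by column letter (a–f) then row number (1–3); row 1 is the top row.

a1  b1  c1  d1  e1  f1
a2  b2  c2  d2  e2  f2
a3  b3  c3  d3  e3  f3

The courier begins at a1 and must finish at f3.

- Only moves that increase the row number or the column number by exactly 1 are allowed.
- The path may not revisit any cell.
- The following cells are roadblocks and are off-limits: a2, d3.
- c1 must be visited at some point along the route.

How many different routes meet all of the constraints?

A right/down-only route from a1 to f3 makes exactly 2 down-moves and 5 right-moves in some order.
With no other constraints that would be C(7,2) = 21 routes.
Split at c1 and multiply the segment counts (each segment already excludes blocked cells): a1→c1: 1; c1→f3: 7; product = 7.
That gives 7 routes.

7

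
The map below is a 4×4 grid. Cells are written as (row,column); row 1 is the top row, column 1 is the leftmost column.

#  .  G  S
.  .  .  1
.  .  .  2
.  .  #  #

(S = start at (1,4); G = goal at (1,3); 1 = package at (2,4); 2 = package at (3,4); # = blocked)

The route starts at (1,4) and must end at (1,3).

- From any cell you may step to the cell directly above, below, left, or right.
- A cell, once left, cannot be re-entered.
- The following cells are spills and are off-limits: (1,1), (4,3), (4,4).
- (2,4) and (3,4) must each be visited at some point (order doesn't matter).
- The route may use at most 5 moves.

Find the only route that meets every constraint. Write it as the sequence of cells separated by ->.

(1,4) -> (2,4) -> (3,4) -> (3,3) -> (2,3) -> (1,3)

The 5-move cap with required stops at (2,4), (3,4) leaves no slack for detours.
Route from (1,4): 2× down (reaching (3,4)), left to (3,3), 2× up (reaching (1,3)) — 5 moves in all.
Check: all required cells visited; 5 ≤ 5 moves.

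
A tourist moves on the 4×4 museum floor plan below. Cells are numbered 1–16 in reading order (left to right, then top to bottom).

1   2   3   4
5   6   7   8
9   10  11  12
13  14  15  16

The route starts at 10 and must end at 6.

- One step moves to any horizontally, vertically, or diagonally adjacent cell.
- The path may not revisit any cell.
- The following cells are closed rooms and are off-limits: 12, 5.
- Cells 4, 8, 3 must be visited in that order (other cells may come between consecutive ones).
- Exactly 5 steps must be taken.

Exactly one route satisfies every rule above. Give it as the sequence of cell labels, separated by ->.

10 -> 7 -> 4 -> 8 -> 3 -> 6

The waypoints must appear in the order 4, 8, 3, with no cell reused.
Route from 10: 2× up-right (reaching 4), down to 8, up-left to 3, down-left to 6 — 5 moves in all.
Check: order respected (4 at step 2, 8 at step 3, 3 at step 4); 5 moves as required.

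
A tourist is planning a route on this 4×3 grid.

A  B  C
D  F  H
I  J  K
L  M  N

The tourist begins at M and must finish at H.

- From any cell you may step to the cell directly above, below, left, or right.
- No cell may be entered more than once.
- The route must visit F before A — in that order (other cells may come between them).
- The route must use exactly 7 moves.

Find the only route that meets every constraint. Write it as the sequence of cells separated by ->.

The waypoints must appear in the order F, A, with no cell reused.
Route from M: 2× up (reaching F), left to D, up to A, 2× right (reaching C), down to H — 7 moves in all.
Check: order respected (F at step 2, A at step 4); 7 moves as required.

M -> J -> F -> D -> A -> B -> C -> H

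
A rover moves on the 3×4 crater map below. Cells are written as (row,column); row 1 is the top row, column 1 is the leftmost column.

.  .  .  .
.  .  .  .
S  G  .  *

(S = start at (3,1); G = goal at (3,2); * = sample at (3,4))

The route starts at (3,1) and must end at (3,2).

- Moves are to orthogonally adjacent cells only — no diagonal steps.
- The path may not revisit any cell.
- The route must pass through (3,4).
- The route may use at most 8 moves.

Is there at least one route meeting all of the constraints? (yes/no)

yes

One route that works: (3,1) → (2,1) → (2,2) → (2,3) → (2,4) → (3,4) → (3,3) → (3,2).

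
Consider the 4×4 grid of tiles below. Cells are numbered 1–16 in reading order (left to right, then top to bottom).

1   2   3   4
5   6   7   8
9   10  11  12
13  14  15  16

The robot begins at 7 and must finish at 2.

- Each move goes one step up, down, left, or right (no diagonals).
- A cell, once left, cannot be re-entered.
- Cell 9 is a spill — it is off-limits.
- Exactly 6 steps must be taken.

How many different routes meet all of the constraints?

4

Need simple routes of exactly 6 moves from 7 to 2 (Manhattan distance 2, so 2 moves are spent on a detour and 2 undoing it).
Enumerating: 7 11 15 14 10 6 2 | 7 11 10 6 5 1 2 | 7 11 12 8 4 3 2 | 7 8 12 11 10 6 2.
That gives 4 routes.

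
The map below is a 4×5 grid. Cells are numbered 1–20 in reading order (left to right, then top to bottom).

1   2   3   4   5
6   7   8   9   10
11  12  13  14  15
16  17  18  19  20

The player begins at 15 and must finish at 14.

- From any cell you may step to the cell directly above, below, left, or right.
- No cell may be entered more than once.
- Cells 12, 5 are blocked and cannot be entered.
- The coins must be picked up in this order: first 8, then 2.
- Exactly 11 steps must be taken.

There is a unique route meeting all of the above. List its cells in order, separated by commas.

The waypoints must appear in the order 8, 2, with no cell reused.
Route from 15: down 1 to 20, left 2 to 18, up 2 to 8, left 1 to 7, up 1 to 2, right 2 to 4, down 2 to 14 — 11 moves in all.
Check: order respected (8 at step 5, 2 at step 7); 11 moves as required.

15, 20, 19, 18, 13, 8, 7, 2, 3, 4, 9, 14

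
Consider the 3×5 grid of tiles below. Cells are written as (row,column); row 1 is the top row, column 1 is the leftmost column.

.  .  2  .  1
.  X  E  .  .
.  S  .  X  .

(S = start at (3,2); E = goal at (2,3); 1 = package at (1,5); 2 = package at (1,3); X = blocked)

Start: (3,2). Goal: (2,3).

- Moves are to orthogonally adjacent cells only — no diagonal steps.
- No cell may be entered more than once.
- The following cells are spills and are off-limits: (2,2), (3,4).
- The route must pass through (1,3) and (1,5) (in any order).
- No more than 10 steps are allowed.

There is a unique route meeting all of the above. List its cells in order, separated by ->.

(3,2) -> (3,1) -> (2,1) -> (1,1) -> (1,2) -> (1,3) -> (1,4) -> (1,5) -> (2,5) -> (2,4) -> (2,3)

Any route must reach (1,3) and (1,5) and still end at (2,3) within 10 moves, so the order of the required stops is forced.
Route from (3,2): left 1 to (3,1), up 2 to (1,1), right 4 to (1,5), down 1 to (2,5), left 2 to (2,3) — 10 moves in all.
Check: all required cells visited; 10 ≤ 10 moves.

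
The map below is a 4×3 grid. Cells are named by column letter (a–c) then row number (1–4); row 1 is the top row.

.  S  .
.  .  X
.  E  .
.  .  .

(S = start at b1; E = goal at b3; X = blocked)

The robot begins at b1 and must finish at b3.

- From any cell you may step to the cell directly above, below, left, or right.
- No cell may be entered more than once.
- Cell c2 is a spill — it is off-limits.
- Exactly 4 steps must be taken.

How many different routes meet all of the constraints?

Need simple routes of exactly 4 moves from b1 to b3 (Manhattan distance 2, so 1 moves are spent on a detour and 1 undoing it).
Enumerating: b1 b2 a2 a3 b3 | b1 a1 a2 a3 b3 | b1 a1 a2 b2 b3.
That gives 3 routes.

3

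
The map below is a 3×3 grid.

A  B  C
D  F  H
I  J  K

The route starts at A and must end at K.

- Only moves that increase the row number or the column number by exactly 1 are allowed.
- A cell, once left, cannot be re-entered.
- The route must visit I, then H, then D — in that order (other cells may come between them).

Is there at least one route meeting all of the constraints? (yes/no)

no

H lies above I, so going from I to H would need an upward move — but moves only go right/down, so I cannot be visited before H.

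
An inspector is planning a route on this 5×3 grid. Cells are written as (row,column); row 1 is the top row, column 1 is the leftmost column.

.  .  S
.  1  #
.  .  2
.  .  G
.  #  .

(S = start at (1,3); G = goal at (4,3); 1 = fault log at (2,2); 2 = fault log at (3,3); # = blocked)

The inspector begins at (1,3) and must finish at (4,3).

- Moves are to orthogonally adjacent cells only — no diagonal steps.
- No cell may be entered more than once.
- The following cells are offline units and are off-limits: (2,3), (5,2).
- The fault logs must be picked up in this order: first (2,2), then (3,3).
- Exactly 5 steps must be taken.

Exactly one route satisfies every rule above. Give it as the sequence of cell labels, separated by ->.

The waypoints must appear in the order (2,2), (3,3), with no cell reused.
Route from (1,3): left to (1,2), 2× down (reaching (3,2)), right to (3,3), down to (4,3) — 5 moves in all.
Check: order respected (1 at step 2, 2 at step 4); 5 moves as required.

(1,3) -> (1,2) -> (2,2) -> (3,2) -> (3,3) -> (4,3)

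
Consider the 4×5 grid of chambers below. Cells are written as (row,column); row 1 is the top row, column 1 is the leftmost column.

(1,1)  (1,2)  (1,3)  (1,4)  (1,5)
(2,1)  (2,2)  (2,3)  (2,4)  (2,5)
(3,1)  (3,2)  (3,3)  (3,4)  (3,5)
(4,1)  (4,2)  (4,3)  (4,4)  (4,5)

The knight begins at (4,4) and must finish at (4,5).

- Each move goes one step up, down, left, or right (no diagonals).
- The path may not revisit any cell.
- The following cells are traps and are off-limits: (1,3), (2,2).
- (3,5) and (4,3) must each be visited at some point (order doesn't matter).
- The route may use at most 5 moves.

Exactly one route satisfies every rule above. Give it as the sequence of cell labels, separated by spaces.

The 5-move cap with required stops at (3,5), (4,3) leaves no slack for detours.
Route from (4,4): left to (4,3), up to (3,3), 2× right (reaching (3,5)), down to (4,5) — 5 moves in all.
Check: all required cells visited; 5 ≤ 5 moves.

(4,4) (4,3) (3,3) (3,4) (3,5) (4,5)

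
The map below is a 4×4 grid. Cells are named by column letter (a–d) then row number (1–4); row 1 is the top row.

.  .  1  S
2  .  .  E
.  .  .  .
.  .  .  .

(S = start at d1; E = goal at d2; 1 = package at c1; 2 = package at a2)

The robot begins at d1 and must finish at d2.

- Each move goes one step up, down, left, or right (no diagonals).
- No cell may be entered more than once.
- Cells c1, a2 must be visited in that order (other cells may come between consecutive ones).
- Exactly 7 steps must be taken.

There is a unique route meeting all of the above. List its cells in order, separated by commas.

The waypoints must appear in the order c1, a2, with no cell reused.
Route from d1: left 3 to a1, down 1 to a2, right 3 to d2 — 7 moves in all.
Check: order respected (1 at step 1, 2 at step 4); 7 moves as required.

d1, c1, b1, a1, a2, b2, c2, d2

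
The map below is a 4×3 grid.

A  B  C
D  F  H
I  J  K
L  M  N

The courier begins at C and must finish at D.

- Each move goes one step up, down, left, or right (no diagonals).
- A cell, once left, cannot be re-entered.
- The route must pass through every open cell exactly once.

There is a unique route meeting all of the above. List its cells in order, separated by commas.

Need to visit all 12 open cells exactly once, starting at C and ending at D.
Cell L has only two open neighbours (I and M), so the path must pass straight through it: one of those is the cell it's entered from and the other is where it exits.
Route from C: down 3 to N, left 2 to L, up 1 to I, right 1 to J, up 2 to B, left 1 to A, down 1 to D — 11 moves in all.
Check: all 12 open cells covered.

C, H, K, N, M, L, I, J, F, B, A, D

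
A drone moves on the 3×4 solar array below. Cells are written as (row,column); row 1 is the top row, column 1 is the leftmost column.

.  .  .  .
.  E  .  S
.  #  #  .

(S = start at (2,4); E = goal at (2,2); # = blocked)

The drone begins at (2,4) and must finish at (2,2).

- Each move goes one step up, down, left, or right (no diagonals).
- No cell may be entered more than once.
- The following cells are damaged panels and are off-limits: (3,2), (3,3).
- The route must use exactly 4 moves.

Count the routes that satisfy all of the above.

3

Need simple routes of exactly 4 moves from (2,4) to (2,2) (Manhattan distance 2, so 1 moves are spent on a detour and 1 undoing it).
Enumerating: (2,4) (1,4) (1,3) (2,3) (2,2) | (2,4) (1,4) (1,3) (1,2) (2,2) | (2,4) (2,3) (1,3) (1,2) (2,2).
That gives 3 routes.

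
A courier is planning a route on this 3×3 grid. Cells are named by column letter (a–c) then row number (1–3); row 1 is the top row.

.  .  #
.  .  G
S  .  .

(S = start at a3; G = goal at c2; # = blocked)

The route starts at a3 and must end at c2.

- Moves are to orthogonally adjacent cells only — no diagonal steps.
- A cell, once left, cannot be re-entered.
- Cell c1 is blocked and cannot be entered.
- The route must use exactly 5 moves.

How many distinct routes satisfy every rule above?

Need simple routes of exactly 5 moves from a3 to c2 (Manhattan distance 3, so 1 moves are spent on a detour and 1 undoing it).
Enumerating: a3 a2 a1 b1 b2 c2 | a3 a2 b2 b3 c3 c2.
That gives 2 routes.

2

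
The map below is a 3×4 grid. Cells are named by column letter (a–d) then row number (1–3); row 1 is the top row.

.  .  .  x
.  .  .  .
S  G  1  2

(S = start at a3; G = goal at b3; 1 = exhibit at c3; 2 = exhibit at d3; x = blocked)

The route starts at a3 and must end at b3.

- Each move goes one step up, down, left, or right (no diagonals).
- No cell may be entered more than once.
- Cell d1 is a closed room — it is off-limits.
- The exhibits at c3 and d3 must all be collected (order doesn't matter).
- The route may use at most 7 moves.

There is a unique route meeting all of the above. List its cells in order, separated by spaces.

a3 a2 b2 c2 d2 d3 c3 b3

Any route must reach c3 and d3 and still end at b3 within 7 moves, so the order of the required stops is forced.
Route from a3: up to a2, 3× right (reaching d2), down to d3, 2× left (reaching b3) — 7 moves in all.
Check: all required cells visited; 7 ≤ 7 moves.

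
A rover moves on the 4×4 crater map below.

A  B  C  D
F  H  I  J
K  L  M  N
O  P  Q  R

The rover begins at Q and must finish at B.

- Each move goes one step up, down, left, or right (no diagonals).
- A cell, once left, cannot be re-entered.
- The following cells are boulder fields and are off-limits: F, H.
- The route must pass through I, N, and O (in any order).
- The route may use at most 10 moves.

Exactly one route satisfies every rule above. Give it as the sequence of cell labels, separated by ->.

Any route must reach I, N, and O and still end at B within 10 moves, so the order of the required stops is forced.
Route from Q: left 2 to O, up 1 to K, right 3 to N, up 1 to J, left 1 to I, up 1 to C, left 1 to B — 10 moves in all.
Check: all required cells visited; 10 ≤ 10 moves.

Q -> P -> O -> K -> L -> M -> N -> J -> I -> C -> B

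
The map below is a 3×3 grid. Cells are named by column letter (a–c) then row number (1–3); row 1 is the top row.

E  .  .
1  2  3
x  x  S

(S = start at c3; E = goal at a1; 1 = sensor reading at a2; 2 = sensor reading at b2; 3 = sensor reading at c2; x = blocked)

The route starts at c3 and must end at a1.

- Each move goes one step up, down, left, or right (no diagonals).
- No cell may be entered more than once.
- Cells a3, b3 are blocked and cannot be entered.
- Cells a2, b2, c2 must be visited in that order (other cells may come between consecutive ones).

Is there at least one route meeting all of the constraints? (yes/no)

no

Ignoring the required order, 2 revisit-free routes from c3 to a1 pass through all of a2, b2, and c2; the waypoint orders that occur are c2 → b2 → a2 (2) — never a2 → b2 → c2.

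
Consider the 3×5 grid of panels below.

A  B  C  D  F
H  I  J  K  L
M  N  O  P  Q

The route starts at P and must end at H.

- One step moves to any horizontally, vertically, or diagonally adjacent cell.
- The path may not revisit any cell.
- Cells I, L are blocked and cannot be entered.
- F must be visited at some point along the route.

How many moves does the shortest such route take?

6

Any route passes through F somewhere between P and H. Summing Chebyshev distances along the two legs (P → F → H) gives a lower bound of 2 + 4 = 6 moves.
A route of 6 moves achieves this: P → K → F → D → C → B → H.
Since 6 matches the lower bound, it is optimal.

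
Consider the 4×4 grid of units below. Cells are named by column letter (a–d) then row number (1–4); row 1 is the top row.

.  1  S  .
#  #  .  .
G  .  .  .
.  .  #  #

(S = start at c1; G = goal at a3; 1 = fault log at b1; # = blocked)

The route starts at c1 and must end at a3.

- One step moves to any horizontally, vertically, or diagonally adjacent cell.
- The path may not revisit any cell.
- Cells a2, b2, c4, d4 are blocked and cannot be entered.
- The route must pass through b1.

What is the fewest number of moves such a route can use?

Any route passes through b1 somewhere between c1 and a3. Summing Chebyshev distances along the two legs (c1 → b1 → a3) gives a lower bound of 1 + 2 = 3 moves.
That bound ignores the blocked cells. Measuring each leg by the fewest moves that actually steer around them (c1→b1: 1; b1→a3: 3) raises the lower bound to 4.
A route of 4 moves exists: c1 → b1 → c2 → b3 → a3.
Since 4 matches that lower bound, it is optimal.

4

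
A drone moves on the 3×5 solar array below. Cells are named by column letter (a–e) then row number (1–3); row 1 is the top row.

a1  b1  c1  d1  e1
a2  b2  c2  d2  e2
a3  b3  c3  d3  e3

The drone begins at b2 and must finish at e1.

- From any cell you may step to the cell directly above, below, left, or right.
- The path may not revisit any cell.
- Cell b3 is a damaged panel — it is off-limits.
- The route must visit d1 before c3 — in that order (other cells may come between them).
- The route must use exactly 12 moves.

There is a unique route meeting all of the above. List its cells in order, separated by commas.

b2, a2, a1, b1, c1, d1, d2, c2, c3, d3, e3, e2, e1

The waypoints must appear in the order d1, c3, with no cell reused.
Route from b2: left 1 to a2, up 1 to a1, right 3 to d1, down 1 to d2, left 1 to c2, down 1 to c3, right 2 to e3, up 2 to e1 — 12 moves in all.
Check: order respected (d1 at step 5, c3 at step 8); 12 moves as required.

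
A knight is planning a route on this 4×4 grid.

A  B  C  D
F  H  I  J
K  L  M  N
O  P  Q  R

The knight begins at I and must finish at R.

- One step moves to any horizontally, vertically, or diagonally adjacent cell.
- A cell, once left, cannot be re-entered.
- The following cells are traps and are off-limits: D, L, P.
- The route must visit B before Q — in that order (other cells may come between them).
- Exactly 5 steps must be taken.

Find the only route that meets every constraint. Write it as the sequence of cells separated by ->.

I -> B -> H -> M -> Q -> R

The waypoints must appear in the order B, Q, with no cell reused.
Route from I: up-left 1 to B, down 1 to H, down-right 1 to M, down 1 to Q, right 1 to R — 5 moves in all.
Check: order respected (B at step 1, Q at step 4); 5 moves as required.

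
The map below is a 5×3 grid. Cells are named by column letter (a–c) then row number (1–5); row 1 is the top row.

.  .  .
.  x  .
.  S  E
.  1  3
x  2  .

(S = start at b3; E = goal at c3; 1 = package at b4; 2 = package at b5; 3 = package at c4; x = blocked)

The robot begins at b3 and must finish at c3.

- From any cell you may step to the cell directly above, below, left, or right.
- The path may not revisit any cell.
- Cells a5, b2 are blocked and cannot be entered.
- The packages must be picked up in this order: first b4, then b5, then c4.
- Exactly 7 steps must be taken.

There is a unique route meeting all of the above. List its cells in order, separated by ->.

The waypoints must appear in the order b4, b5, c4, with no cell reused.
Route from b3: left 1 to a3, down 1 to a4, right 1 to b4, down 1 to b5, right 1 to c5, up 2 to c3 — 7 moves in all.
Check: order respected (1 at step 3, 2 at step 4, 3 at step 6); 7 moves as required.

b3 -> a3 -> a4 -> b4 -> b5 -> c5 -> c4 -> c3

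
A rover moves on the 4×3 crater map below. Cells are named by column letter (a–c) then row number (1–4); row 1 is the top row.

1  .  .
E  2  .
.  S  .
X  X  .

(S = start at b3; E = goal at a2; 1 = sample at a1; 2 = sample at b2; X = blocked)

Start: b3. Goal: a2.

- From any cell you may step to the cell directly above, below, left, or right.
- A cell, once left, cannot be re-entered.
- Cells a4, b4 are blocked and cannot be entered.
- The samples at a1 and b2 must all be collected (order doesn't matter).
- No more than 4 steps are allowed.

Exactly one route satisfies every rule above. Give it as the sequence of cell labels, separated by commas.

The 4-move cap with required stops at a1, b2 leaves no slack for detours.
Route from b3: up 2 to b1, left 1 to a1, down 1 to a2 — 4 moves in all.
Check: all required cells visited; 4 ≤ 4 moves.

b3, b2, b1, a1, a2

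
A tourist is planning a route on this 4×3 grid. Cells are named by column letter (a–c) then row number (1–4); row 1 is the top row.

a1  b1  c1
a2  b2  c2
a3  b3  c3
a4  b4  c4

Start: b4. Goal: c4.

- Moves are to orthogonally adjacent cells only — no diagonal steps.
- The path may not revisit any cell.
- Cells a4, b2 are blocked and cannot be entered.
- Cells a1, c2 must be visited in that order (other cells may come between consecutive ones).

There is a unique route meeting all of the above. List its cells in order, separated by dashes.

b4 - b3 - a3 - a2 - a1 - b1 - c1 - c2 - c3 - c4

The waypoints must appear in the order a1, c2, with no cell reused.
Route from b4: up 1 to b3, left 1 to a3, up 2 to a1, right 2 to c1, down 3 to c4 — 9 moves in all.
Check: order respected (a1 at step 4, c2 at step 7).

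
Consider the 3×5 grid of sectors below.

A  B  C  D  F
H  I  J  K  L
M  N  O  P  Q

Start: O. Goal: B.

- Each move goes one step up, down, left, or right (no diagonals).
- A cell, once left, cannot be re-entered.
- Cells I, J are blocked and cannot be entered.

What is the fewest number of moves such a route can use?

The Manhattan distance from O to B is |3−1| + |3−2| = 3, so at least 3 moves are needed.
That bound ignores the blocked cells. Measuring each leg by the fewest moves that actually steer around them (O→B: 5) raises the lower bound to 5.
A route of 5 moves exists: O → N → M → H → A → B.
Since 5 matches that lower bound, it is optimal.

5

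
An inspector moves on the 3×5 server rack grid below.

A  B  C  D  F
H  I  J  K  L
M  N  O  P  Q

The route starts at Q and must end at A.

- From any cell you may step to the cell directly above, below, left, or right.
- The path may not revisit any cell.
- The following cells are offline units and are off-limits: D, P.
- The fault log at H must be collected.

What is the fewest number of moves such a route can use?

Any route passes through H somewhere between Q and A. Summing Manhattan distances along the two legs (Q → H → A) gives a lower bound of 5 + 1 = 6 moves.
A route of 6 moves achieves this: Q → L → K → J → I → H → A.
Since 6 matches the lower bound, it is optimal.

6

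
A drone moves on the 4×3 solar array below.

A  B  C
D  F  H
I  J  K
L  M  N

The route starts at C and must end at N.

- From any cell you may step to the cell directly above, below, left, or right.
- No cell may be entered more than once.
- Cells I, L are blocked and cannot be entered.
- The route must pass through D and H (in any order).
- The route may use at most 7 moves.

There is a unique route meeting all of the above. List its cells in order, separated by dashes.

C - B - A - D - F - H - K - N

The 7-move cap with required stops at D, H leaves no slack for detours.
Route from C: 2× left (reaching A), down to D, 2× right (reaching H), 2× down (reaching N) — 7 moves in all.
Check: all required cells visited; 7 ≤ 7 moves.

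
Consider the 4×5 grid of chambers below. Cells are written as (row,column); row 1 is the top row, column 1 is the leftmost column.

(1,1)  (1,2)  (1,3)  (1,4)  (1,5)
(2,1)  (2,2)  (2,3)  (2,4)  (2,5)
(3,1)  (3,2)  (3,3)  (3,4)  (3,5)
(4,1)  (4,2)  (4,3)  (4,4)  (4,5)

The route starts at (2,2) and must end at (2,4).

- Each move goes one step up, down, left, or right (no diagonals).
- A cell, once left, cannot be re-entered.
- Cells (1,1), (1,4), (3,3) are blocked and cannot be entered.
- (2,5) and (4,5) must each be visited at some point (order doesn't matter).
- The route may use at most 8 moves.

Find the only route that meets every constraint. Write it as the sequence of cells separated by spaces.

The budget equals the shortest possible length, so every move has to be on a shortest route through the required cells.
Route from (2,2): 2× down (reaching (4,2)), 3× right (reaching (4,5)), 2× up (reaching (2,5)), left to (2,4) — 8 moves in all.
Check: all required cells visited; 8 ≤ 8 moves.

(2,2) (3,2) (4,2) (4,3) (4,4) (4,5) (3,5) (2,5) (2,4)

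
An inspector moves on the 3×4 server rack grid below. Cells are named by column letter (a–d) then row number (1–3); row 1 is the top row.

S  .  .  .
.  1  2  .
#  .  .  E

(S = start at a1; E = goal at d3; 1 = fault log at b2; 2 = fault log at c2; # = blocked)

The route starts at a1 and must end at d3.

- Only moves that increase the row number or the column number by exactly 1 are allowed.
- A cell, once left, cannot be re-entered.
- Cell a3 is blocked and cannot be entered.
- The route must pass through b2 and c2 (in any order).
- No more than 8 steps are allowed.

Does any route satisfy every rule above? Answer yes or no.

One route that works: a1 → a2 → b2 → c2 → c3 → d3.

yes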